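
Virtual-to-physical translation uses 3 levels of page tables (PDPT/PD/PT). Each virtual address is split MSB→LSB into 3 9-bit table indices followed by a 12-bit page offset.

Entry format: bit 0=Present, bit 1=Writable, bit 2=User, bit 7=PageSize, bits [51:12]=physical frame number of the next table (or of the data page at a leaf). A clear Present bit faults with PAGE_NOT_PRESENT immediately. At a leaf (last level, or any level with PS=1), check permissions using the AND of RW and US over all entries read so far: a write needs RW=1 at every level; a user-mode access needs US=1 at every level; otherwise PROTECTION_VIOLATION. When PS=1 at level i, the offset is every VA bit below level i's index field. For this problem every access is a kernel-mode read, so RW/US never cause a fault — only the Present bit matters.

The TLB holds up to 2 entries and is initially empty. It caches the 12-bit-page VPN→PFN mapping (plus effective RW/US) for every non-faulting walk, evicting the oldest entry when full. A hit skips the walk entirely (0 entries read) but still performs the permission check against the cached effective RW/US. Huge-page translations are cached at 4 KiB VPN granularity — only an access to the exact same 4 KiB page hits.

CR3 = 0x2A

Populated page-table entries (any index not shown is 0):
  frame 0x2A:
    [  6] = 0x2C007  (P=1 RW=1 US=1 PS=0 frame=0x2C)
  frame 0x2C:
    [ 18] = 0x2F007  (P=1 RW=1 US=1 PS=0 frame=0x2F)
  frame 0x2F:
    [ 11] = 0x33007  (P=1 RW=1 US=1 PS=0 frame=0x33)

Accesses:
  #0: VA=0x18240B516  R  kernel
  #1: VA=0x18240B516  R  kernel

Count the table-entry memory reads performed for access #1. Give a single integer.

Per-access translation:
#0 VA=0x18240B516 (r,kernel):
  lvl0: tbl 0x2A, slot 6 ⇒ 0x2C007 (P1/RW1/US1/PS0)
  lvl1: tbl 0x2C, slot 18 ⇒ 0x2F007 (P1/RW1/US1/PS0)
  lvl2: tbl 0x2F, slot 11 ⇒ 0x33007 (P1/RW1/US1/PS0)
  → PA=0x33516  (3 entries read)
#1 VA=0x18240B516 (r,kernel):
  TLB hit vpn=0x18240B → PA=0x33516

Entries read for #1: 0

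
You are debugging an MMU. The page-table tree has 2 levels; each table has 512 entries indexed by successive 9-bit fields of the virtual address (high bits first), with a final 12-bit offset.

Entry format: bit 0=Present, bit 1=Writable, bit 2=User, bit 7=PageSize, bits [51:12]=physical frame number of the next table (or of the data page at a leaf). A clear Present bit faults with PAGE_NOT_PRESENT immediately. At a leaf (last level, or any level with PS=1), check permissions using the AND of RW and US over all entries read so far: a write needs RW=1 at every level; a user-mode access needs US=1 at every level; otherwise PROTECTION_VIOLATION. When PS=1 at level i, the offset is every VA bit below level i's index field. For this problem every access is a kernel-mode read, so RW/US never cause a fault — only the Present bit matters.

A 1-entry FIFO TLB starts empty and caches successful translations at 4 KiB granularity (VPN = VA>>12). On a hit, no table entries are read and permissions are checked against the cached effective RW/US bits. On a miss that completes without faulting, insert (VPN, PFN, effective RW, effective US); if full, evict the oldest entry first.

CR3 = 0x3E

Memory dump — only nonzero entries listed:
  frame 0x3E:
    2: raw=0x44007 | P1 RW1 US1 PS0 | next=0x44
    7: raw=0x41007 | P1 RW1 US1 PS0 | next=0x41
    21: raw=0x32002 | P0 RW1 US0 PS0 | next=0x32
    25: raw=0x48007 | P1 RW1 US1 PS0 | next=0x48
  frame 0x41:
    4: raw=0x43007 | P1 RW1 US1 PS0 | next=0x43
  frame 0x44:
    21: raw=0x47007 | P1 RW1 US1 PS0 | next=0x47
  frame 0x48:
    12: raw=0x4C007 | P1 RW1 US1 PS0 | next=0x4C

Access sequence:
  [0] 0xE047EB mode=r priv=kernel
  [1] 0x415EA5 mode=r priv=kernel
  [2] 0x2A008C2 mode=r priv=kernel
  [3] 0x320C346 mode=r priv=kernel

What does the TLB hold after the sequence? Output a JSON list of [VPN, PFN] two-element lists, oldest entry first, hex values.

Per-access translation:
#0 VA=0xE047EB (r,kernel):
  lvl0: tbl 0x3E, slot 7 ⇒ 0x41007 (P1/RW1/US1/PS0)
  lvl1: tbl 0x41, slot 4 ⇒ 0x43007 (P1/RW1/US1/PS0)
  ⇒ phys 0x437EB  [2 reads]
#1 VA=0x415EA5 (r,kernel):
  lvl0: tbl 0x3E, slot 2 ⇒ 0x44007 (P1/RW1/US1/PS0)
  lvl1: tbl 0x44, slot 21 ⇒ 0x47007 (P1/RW1/US1/PS0)
  ⇒ phys 0x47EA5  [2 reads]
#2 VA=0x2A008C2 (r,kernel):
  lvl0: tbl 0x3E, slot 21 ⇒ 0x32002 (P0/RW1/US0/PS0)
  → PAGE_NOT_PRESENT  (1 entries read)
#3 VA=0x320C346 (r,kernel):
  lvl0: tbl 0x3E, slot 25 ⇒ 0x48007 (P1/RW1/US1/PS0)
  lvl1: tbl 0x48, slot 12 ⇒ 0x4C007 (P1/RW1/US1/PS0)
  ⇒ phys 0x4C346  [2 reads]

TLB: [["0x320C", "0x4C"]]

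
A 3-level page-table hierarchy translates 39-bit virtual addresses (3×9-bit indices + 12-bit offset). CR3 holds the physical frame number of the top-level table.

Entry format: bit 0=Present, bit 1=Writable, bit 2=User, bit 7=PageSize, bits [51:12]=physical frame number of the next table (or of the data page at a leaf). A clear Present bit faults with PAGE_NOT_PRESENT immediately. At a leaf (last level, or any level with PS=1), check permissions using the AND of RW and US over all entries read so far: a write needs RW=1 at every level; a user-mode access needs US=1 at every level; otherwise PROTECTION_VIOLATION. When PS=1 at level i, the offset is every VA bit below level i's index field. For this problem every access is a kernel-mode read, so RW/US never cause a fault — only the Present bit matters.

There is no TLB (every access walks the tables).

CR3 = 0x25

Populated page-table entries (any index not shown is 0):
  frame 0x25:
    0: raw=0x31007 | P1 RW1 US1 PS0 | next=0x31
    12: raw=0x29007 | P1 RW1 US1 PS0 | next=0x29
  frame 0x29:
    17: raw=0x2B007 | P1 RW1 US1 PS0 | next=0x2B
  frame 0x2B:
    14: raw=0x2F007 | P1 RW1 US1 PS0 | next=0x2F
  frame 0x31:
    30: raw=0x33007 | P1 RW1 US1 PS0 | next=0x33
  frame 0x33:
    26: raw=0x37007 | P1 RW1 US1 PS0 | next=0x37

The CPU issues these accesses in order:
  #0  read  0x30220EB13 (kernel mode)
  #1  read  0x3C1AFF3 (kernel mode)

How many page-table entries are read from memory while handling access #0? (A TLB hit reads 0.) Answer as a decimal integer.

Walk each access:
#0 VA=0x30220EB13 (r,kernel):
  L0: frame=0x25 idx=12 entry=0x29007 [P=1 RW=1 US=1 PS=0]
  L1: frame=0x29 idx=17 entry=0x2B007 [P=1 RW=1 US=1 PS=0]
  L2: frame=0x2B idx=14 entry=0x2F007 [P=1 RW=1 US=1 PS=0]
  ⇒ phys 0x2FB13  [3 reads]
#1 VA=0x3C1AFF3 (r,kernel):
  L0: frame=0x25 idx=0 entry=0x31007 [P=1 RW=1 US=1 PS=0]
  L1: frame=0x31 idx=30 entry=0x33007 [P=1 RW=1 US=1 PS=0]
  L2: frame=0x33 idx=26 entry=0x37007 [P=1 RW=1 US=1 PS=0]
  ⇒ phys 0x37FF3  [3 reads]

Entries read for #0: 3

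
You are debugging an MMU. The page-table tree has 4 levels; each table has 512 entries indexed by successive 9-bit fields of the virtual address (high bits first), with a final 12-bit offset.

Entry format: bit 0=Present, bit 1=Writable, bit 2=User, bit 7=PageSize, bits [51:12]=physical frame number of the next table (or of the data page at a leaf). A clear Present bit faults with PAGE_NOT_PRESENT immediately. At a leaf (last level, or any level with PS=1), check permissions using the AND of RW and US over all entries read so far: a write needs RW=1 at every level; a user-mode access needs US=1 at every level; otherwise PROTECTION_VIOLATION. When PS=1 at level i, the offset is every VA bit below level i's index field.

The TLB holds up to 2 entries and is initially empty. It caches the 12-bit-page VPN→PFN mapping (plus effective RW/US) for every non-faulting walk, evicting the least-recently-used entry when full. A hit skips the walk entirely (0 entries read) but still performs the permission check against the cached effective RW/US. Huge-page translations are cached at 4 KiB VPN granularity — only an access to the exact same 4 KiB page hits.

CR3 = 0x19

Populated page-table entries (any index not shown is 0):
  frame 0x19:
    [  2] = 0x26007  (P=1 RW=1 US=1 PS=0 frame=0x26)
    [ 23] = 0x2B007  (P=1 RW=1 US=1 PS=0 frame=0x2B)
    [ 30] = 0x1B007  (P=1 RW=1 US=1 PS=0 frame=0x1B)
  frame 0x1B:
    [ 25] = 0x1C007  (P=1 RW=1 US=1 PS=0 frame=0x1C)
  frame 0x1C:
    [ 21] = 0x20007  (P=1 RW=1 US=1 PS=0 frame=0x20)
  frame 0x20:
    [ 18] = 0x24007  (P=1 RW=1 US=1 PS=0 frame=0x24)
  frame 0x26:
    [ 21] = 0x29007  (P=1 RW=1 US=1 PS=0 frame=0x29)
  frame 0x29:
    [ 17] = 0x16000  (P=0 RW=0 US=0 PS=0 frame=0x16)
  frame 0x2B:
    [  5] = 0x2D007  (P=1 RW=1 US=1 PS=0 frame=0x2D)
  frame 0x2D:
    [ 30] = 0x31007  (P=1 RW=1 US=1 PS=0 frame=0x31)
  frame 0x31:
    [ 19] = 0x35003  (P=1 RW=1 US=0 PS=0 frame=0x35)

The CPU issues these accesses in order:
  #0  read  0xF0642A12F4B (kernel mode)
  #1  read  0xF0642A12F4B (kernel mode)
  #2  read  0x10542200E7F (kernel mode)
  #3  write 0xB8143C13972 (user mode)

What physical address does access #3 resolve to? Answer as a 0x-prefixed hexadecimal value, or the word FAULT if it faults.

Trace:
#0 VA=0xF0642A12F4B (r,kernel):
  lvl0: tbl 0x19, slot 30 ⇒ 0x1B007 (P1/RW1/US1/PS0)
  lvl1: tbl 0x1B, slot 25 ⇒ 0x1C007 (P1/RW1/US1/PS0)
  lvl2: tbl 0x1C, slot 21 ⇒ 0x20007 (P1/RW1/US1/PS0)
  lvl3: tbl 0x20, slot 18 ⇒ 0x24007 (P1/RW1/US1/PS0)
  → PA=0x24F4B  (4 entries read)
#1 VA=0xF0642A12F4B (r,kernel):
  TLB hit vpn=0xF0642A12 → PA=0x24F4B
#2 VA=0x10542200E7F (r,kernel):
  lvl0: tbl 0x19, slot 2 ⇒ 0x26007 (P1/RW1/US1/PS0)
  lvl1: tbl 0x26, slot 21 ⇒ 0x29007 (P1/RW1/US1/PS0)
  lvl2: tbl 0x29, slot 17 ⇒ 0x16000 (P0/RW0/US0/PS0)
  ⇒ fault: PAGE_NOT_PRESENT  — 3 lookups
#3 VA=0xB8143C13972 (w,user):
  lvl0: tbl 0x19, slot 23 ⇒ 0x2B007 (P1/RW1/US1/PS0)
  lvl1: tbl 0x2B, slot 5 ⇒ 0x2D007 (P1/RW1/US1/PS0)
  lvl2: tbl 0x2D, slot 30 ⇒ 0x31007 (P1/RW1/US1/PS0)
  lvl3: tbl 0x31, slot 19 ⇒ 0x35003 (P1/RW1/US0/PS0)
  ⇒ fault: PROTECTION_VIOLATION  — 4 lookups

Access #3 PA: FAULT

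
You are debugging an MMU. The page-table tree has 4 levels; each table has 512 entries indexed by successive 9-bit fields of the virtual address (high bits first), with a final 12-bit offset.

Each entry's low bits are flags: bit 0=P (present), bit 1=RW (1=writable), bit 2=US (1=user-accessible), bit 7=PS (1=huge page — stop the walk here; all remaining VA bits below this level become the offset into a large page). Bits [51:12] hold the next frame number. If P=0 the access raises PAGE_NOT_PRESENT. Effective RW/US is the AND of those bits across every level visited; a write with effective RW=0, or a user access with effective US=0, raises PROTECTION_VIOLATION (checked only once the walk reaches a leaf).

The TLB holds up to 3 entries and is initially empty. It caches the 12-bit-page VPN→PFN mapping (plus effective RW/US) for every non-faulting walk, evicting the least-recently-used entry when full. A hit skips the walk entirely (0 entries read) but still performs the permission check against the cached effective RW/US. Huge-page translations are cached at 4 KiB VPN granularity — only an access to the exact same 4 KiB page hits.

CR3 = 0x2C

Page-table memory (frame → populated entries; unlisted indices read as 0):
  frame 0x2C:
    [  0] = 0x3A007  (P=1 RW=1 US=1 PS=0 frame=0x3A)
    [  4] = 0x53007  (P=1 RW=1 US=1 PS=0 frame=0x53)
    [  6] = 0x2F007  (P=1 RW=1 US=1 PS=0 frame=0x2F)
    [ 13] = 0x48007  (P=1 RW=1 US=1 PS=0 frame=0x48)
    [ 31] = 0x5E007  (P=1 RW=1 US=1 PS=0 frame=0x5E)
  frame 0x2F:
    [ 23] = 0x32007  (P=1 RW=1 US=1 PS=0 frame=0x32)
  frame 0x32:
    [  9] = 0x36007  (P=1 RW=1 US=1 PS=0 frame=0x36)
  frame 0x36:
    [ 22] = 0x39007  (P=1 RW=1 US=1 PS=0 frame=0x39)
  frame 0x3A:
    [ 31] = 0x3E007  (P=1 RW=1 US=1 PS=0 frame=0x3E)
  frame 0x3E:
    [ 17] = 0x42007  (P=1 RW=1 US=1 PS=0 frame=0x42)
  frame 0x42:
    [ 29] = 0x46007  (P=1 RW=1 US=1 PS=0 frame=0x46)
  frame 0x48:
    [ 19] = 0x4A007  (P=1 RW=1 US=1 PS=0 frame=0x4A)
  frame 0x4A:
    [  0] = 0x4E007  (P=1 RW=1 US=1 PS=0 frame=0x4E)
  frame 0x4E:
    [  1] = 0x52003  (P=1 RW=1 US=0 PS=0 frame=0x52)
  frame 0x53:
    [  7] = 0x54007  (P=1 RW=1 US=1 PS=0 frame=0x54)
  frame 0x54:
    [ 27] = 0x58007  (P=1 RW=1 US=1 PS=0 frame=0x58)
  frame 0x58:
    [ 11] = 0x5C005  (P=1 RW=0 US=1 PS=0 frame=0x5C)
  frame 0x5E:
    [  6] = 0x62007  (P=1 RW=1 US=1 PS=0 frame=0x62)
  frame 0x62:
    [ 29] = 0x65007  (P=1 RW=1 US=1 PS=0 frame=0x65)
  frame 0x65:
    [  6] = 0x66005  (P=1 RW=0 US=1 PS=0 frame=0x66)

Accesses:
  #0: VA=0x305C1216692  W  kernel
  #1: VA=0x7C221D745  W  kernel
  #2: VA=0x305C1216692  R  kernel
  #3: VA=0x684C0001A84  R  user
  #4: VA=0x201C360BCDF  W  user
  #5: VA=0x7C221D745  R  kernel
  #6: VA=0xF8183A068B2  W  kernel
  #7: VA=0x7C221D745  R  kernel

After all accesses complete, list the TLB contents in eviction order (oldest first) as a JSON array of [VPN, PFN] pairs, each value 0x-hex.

Trace:
#0 VA=0x305C1216692 (w,kernel):
  L0: frame=0x2C idx=6 entry=0x2F007 [P=1 RW=1 US=1 PS=0]
  L1: frame=0x2F idx=23 entry=0x32007 [P=1 RW=1 US=1 PS=0]
  L2: frame=0x32 idx=9 entry=0x36007 [P=1 RW=1 US=1 PS=0]
  L3: frame=0x36 idx=22 entry=0x39007 [P=1 RW=1 US=1 PS=0]
  → PA=0x39692  (4 entries read)
#1 VA=0x7C221D745 (w,kernel):
  L0: frame=0x2C idx=0 entry=0x3A007 [P=1 RW=1 US=1 PS=0]
  L1: frame=0x3A idx=31 entry=0x3E007 [P=1 RW=1 US=1 PS=0]
  L2: frame=0x3E idx=17 entry=0x42007 [P=1 RW=1 US=1 PS=0]
  L3: frame=0x42 idx=29 entry=0x46007 [P=1 RW=1 US=1 PS=0]
  → PA=0x46745  (4 entries read)
#2 VA=0x305C1216692 (r,kernel):
  TLB hit vpn=0x305C1216 → PA=0x39692
#3 VA=0x684C0001A84 (r,user):
  L0: frame=0x2C idx=13 entry=0x48007 [P=1 RW=1 US=1 PS=0]
  L1: frame=0x48 idx=19 entry=0x4A007 [P=1 RW=1 US=1 PS=0]
  L2: frame=0x4A idx=0 entry=0x4E007 [P=1 RW=1 US=1 PS=0]
  L3: frame=0x4E idx=1 entry=0x52003 [P=1 RW=1 US=0 PS=0]
  ✗ PROTECTION_VIOLATION  [4 reads]
#4 VA=0x201C360BCDF (w,user):
  L0: frame=0x2C idx=4 entry=0x53007 [P=1 RW=1 US=1 PS=0]
  L1: frame=0x53 idx=7 entry=0x54007 [P=1 RW=1 US=1 PS=0]
  L2: frame=0x54 idx=27 entry=0x58007 [P=1 RW=1 US=1 PS=0]
  L3: frame=0x58 idx=11 entry=0x5C005 [P=1 RW=0 US=1 PS=0]
  ✗ PROTECTION_VIOLATION  [4 reads]
#5 VA=0x7C221D745 (r,kernel):
  TLB hit vpn=0x7C221D → PA=0x46745
#6 VA=0xF8183A068B2 (w,kernel):
  L0: frame=0x2C idx=31 entry=0x5E007 [P=1 RW=1 US=1 PS=0]
  L1: frame=0x5E idx=6 entry=0x62007 [P=1 RW=1 US=1 PS=0]
  L2: frame=0x62 idx=29 entry=0x65007 [P=1 RW=1 US=1 PS=0]
  L3: frame=0x65 idx=6 entry=0x66005 [P=1 RW=0 US=1 PS=0]
  ✗ PROTECTION_VIOLATION  [4 reads]
#7 VA=0x7C221D745 (r,kernel):
  TLB hit vpn=0x7C221D → PA=0x46745

TLB: [["0x305C1216", "0x39"], ["0x7C221D", "0x46"]]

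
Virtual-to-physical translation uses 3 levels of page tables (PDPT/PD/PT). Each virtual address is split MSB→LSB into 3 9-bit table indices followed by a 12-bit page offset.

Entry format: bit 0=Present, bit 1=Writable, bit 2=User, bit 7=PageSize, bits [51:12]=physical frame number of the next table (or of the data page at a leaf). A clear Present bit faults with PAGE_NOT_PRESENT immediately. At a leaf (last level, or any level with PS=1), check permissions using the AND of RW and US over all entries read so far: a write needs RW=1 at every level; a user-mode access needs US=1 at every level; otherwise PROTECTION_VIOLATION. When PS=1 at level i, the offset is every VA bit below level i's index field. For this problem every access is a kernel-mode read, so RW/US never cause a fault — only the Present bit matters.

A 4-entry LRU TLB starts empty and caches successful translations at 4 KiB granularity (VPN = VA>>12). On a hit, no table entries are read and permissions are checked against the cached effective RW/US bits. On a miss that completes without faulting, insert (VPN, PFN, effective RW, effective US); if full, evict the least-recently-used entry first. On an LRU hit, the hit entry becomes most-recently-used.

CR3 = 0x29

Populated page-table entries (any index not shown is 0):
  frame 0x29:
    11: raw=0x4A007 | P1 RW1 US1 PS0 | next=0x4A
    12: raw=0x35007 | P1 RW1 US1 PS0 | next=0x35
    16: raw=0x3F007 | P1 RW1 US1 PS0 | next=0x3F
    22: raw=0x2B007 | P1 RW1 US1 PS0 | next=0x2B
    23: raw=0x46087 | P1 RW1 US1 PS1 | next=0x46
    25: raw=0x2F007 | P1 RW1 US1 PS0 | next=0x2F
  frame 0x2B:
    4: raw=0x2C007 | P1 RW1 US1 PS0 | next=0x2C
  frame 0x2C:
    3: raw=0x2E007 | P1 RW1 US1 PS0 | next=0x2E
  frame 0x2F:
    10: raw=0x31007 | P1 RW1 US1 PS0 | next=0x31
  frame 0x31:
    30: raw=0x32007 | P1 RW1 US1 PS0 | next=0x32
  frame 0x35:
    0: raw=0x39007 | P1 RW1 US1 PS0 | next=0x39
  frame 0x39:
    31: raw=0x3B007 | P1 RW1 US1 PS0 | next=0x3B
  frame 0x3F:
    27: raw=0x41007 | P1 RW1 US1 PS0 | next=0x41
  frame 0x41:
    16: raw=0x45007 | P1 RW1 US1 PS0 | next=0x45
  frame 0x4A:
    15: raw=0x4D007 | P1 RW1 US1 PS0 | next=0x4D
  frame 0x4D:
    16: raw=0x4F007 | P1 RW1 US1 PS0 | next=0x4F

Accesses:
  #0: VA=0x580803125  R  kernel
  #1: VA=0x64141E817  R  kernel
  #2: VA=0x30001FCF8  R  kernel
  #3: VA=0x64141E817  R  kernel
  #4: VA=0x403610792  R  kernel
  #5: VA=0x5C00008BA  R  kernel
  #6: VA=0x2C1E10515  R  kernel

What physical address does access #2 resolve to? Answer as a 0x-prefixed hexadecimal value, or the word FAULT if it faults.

Trace:
#0 VA=0x580803125 (r,kernel):
  lvl0: tbl 0x29, slot 22 ⇒ 0x2B007 (P1/RW1/US1/PS0)
  lvl1: tbl 0x2B, slot 4 ⇒ 0x2C007 (P1/RW1/US1/PS0)
  lvl2: tbl 0x2C, slot 3 ⇒ 0x2E007 (P1/RW1/US1/PS0)
  ✓ 0x2E125  — 3 lookups
#1 VA=0x64141E817 (r,kernel):
  lvl0: tbl 0x29, slot 25 ⇒ 0x2F007 (P1/RW1/US1/PS0)
  lvl1: tbl 0x2F, slot 10 ⇒ 0x31007 (P1/RW1/US1/PS0)
  lvl2: tbl 0x31, slot 30 ⇒ 0x32007 (P1/RW1/US1/PS0)
  ✓ 0x32817  — 3 lookups
#2 VA=0x30001FCF8 (r,kernel):
  lvl0: tbl 0x29, slot 12 ⇒ 0x35007 (P1/RW1/US1/PS0)
  lvl1: tbl 0x35, slot 0 ⇒ 0x39007 (P1/RW1/US1/PS0)
  lvl2: tbl 0x39, slot 31 ⇒ 0x3B007 (P1/RW1/US1/PS0)
  ✓ 0x3BCF8  — 3 lookups
#3 VA=0x64141E817 (r,kernel):
  TLB hit vpn=0x64141E → PA=0x32817
#4 VA=0x403610792 (r,kernel):
  lvl0: tbl 0x29, slot 16 ⇒ 0x3F007 (P1/RW1/US1/PS0)
  lvl1: tbl 0x3F, slot 27 ⇒ 0x41007 (P1/RW1/US1/PS0)
  lvl2: tbl 0x41, slot 16 ⇒ 0x45007 (P1/RW1/US1/PS0)
  ✓ 0x45792  — 3 lookups
#5 VA=0x5C00008BA (r,kernel):
  lvl0: tbl 0x29, slot 23 ⇒ 0x46087 (P1/RW1/US1/PS1)
  ✓ 0x468BA (huge @L0)  — 1 lookups
#6 VA=0x2C1E10515 (r,kernel):
  lvl0: tbl 0x29, slot 11 ⇒ 0x4A007 (P1/RW1/US1/PS0)
  lvl1: tbl 0x4A, slot 15 ⇒ 0x4D007 (P1/RW1/US1/PS0)
  lvl2: tbl 0x4D, slot 16 ⇒ 0x4F007 (P1/RW1/US1/PS0)
  ✓ 0x4F515  — 3 lookups

Access #2 PA: 0x3BCF8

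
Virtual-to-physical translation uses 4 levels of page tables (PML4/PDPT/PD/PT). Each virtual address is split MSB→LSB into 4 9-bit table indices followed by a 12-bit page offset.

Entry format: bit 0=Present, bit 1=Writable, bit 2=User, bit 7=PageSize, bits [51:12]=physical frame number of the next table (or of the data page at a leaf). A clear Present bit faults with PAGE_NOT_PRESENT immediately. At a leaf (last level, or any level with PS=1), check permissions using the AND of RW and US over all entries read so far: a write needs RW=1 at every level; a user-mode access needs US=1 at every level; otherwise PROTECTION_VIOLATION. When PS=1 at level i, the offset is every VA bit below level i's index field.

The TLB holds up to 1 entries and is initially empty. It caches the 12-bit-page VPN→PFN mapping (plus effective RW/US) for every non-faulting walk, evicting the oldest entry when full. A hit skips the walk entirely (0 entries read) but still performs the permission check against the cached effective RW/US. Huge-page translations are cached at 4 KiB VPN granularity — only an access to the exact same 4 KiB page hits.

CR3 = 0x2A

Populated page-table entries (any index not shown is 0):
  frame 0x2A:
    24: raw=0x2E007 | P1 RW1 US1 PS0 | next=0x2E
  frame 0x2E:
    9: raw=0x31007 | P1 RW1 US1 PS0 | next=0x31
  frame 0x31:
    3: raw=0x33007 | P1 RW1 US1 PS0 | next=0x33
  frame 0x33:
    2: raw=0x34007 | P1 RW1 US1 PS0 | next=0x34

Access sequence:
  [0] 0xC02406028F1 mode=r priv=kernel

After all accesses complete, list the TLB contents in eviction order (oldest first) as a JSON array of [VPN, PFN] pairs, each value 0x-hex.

Trace:
#0 VA=0xC02406028F1 (r,kernel):
  [0] read 0x2A idx=24: raw=0x2E007 flags P=1 W=1 U=1 S=0
  [1] read 0x2E idx=9: raw=0x31007 flags P=1 W=1 U=1 S=0
  [2] read 0x31 idx=3: raw=0x33007 flags P=1 W=1 U=1 S=0
  [3] read 0x33 idx=2: raw=0x34007 flags P=1 W=1 U=1 S=0
  ✓ 0x348F1  — 4 lookups

TLB: [["0xC0240602", "0x34"]]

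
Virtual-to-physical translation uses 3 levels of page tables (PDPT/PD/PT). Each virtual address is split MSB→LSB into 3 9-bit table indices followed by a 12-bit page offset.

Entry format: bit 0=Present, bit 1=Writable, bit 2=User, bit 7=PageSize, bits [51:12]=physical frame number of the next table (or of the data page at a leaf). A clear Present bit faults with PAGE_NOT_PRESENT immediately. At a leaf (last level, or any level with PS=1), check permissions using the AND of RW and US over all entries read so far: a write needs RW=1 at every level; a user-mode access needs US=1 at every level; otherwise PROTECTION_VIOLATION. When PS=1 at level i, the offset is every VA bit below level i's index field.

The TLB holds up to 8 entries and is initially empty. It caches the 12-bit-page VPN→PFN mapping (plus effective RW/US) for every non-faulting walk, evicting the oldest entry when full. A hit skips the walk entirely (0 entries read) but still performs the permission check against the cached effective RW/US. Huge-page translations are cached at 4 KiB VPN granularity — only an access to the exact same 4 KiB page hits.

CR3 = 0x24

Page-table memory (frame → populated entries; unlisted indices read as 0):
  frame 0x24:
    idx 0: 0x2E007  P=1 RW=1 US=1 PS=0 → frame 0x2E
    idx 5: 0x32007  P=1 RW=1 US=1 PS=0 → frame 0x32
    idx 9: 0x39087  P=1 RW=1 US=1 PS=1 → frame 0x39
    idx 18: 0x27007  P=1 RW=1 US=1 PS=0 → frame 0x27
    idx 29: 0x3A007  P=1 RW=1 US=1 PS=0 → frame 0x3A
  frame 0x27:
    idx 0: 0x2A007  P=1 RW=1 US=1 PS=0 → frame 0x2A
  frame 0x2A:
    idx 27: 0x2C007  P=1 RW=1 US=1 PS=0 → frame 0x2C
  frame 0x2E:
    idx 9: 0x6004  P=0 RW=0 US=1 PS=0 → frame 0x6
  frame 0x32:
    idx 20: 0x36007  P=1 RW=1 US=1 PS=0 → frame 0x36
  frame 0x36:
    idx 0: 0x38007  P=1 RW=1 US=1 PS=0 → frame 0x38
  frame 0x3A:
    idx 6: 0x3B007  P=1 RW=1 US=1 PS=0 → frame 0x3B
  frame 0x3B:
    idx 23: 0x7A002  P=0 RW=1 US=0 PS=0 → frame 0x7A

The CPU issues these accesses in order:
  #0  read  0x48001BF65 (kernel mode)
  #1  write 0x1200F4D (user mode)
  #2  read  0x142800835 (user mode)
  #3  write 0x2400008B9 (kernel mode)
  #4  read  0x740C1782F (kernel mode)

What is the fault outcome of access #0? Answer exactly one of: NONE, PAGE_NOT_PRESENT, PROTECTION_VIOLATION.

Walk each access:
#0 VA=0x48001BF65 (r,kernel):
  L0: frame=0x24 idx=18 entry=0x27007 [P=1 RW=1 US=1 PS=0]
  L1: frame=0x27 idx=0 entry=0x2A007 [P=1 RW=1 US=1 PS=0]
  L2: frame=0x2A idx=27 entry=0x2C007 [P=1 RW=1 US=1 PS=0]
  ⇒ phys 0x2CF65  [3 reads]
#1 VA=0x1200F4D (w,user):
  L0: frame=0x24 idx=0 entry=0x2E007 [P=1 RW=1 US=1 PS=0]
  L1: frame=0x2E idx=9 entry=0x6004 [P=0 RW=0 US=1 PS=0]
  ✗ PAGE_NOT_PRESENT  [2 reads]
#2 VA=0x142800835 (r,user):
  L0: frame=0x24 idx=5 entry=0x32007 [P=1 RW=1 US=1 PS=0]
  L1: frame=0x32 idx=20 entry=0x36007 [P=1 RW=1 US=1 PS=0]
  L2: frame=0x36 idx=0 entry=0x38007 [P=1 RW=1 US=1 PS=0]
  ⇒ phys 0x38835  [3 reads]
#3 VA=0x2400008B9 (w,kernel):
  L0: frame=0x24 idx=9 entry=0x39087 [P=1 RW=1 US=1 PS=1]
  ⇒ phys 0x398B9 (huge @L0)  [1 reads]
#4 VA=0x740C1782F (r,kernel):
  L0: frame=0x24 idx=29 entry=0x3A007 [P=1 RW=1 US=1 PS=0]
  L1: frame=0x3A idx=6 entry=0x3B007 [P=1 RW=1 US=1 PS=0]
  L2: frame=0x3B idx=23 entry=0x7A002 [P=0 RW=1 US=0 PS=0]
  ✗ PAGE_NOT_PRESENT  [3 reads]

Access #0 fault: NONE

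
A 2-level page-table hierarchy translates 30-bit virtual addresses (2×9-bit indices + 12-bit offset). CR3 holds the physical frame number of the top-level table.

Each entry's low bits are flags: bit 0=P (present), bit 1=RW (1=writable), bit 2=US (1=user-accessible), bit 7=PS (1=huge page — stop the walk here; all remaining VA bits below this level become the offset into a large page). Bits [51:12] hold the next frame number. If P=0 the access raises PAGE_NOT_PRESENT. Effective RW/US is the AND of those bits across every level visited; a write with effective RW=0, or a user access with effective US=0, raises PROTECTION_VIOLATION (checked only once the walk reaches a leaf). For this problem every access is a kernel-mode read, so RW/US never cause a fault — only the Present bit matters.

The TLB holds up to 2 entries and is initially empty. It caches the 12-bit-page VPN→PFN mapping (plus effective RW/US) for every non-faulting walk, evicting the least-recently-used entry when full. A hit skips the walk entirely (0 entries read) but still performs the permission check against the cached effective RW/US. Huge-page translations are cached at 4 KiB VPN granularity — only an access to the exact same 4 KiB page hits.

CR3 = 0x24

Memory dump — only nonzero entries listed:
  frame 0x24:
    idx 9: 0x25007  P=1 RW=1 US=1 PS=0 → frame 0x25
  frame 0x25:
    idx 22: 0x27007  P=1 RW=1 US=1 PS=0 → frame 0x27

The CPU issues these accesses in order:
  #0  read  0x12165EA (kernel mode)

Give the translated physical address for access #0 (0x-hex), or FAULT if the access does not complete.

Trace:
#0 VA=0x12165EA (r,kernel):
  L0 @0x24[9] → 0x25007  P=1,RW=1,US=1,PS=0
  L1 @0x25[22] → 0x27007  P=1,RW=1,US=1,PS=0
  ⇒ phys 0x275EA  [2 reads]

Access #0 PA: 0x275EA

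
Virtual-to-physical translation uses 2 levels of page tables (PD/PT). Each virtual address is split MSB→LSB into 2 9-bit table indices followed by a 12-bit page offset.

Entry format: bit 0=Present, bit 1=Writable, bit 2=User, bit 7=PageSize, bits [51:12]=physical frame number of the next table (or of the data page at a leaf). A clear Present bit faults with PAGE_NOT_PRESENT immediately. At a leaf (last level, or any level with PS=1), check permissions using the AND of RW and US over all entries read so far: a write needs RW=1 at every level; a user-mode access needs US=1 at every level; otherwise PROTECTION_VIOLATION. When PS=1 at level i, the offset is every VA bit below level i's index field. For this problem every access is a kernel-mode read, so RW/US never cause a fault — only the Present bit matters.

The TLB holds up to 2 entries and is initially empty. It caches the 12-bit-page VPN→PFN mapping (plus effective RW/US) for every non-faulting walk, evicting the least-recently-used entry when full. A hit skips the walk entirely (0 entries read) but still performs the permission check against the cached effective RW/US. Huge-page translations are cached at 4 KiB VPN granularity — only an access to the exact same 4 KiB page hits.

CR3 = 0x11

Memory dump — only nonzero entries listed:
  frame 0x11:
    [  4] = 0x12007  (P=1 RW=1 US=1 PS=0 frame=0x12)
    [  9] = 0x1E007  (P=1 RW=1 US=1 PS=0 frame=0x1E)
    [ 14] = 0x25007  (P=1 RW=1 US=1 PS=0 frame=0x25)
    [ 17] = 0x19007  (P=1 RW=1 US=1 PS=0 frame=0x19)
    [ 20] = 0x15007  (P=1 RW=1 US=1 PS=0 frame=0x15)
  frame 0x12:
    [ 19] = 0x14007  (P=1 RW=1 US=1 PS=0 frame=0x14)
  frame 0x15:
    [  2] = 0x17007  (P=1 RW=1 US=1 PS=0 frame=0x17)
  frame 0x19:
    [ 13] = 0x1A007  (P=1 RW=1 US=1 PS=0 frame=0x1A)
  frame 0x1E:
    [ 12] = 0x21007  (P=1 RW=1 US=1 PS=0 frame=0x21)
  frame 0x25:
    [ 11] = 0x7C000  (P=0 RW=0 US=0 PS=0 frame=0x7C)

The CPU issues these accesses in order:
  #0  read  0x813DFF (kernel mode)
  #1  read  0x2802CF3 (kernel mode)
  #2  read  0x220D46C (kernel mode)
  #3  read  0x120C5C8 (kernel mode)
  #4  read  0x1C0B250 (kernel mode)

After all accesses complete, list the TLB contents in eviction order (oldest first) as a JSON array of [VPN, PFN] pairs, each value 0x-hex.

Per-access translation:
#0 VA=0x813DFF (r,kernel):
  [0] read 0x11 idx=4: raw=0x12007 flags P=1 W=1 U=1 S=0
  [1] read 0x12 idx=19: raw=0x14007 flags P=1 W=1 U=1 S=0
  ⇒ phys 0x14DFF  [2 reads]
#1 VA=0x2802CF3 (r,kernel):
  [0] read 0x11 idx=20: raw=0x15007 flags P=1 W=1 U=1 S=0
  [1] read 0x15 idx=2: raw=0x17007 flags P=1 W=1 U=1 S=0
  ⇒ phys 0x17CF3  [2 reads]
#2 VA=0x220D46C (r,kernel):
  [0] read 0x11 idx=17: raw=0x19007 flags P=1 W=1 U=1 S=0
  [1] read 0x19 idx=13: raw=0x1A007 flags P=1 W=1 U=1 S=0
  ⇒ phys 0x1A46C  [2 reads]
#3 VA=0x120C5C8 (r,kernel):
  [0] read 0x11 idx=9: raw=0x1E007 flags P=1 W=1 U=1 S=0
  [1] read 0x1E idx=12: raw=0x21007 flags P=1 W=1 U=1 S=0
  ⇒ phys 0x215C8  [2 reads]
#4 VA=0x1C0B250 (r,kernel):
  [0] read 0x11 idx=14: raw=0x25007 flags P=1 W=1 U=1 S=0
  [1] read 0x25 idx=11: raw=0x7C000 flags P=0 W=0 U=0 S=0
  ✗ PAGE_NOT_PRESENT  [2 reads]

TLB: [["0x220D", "0x1A"], ["0x120C", "0x21"]]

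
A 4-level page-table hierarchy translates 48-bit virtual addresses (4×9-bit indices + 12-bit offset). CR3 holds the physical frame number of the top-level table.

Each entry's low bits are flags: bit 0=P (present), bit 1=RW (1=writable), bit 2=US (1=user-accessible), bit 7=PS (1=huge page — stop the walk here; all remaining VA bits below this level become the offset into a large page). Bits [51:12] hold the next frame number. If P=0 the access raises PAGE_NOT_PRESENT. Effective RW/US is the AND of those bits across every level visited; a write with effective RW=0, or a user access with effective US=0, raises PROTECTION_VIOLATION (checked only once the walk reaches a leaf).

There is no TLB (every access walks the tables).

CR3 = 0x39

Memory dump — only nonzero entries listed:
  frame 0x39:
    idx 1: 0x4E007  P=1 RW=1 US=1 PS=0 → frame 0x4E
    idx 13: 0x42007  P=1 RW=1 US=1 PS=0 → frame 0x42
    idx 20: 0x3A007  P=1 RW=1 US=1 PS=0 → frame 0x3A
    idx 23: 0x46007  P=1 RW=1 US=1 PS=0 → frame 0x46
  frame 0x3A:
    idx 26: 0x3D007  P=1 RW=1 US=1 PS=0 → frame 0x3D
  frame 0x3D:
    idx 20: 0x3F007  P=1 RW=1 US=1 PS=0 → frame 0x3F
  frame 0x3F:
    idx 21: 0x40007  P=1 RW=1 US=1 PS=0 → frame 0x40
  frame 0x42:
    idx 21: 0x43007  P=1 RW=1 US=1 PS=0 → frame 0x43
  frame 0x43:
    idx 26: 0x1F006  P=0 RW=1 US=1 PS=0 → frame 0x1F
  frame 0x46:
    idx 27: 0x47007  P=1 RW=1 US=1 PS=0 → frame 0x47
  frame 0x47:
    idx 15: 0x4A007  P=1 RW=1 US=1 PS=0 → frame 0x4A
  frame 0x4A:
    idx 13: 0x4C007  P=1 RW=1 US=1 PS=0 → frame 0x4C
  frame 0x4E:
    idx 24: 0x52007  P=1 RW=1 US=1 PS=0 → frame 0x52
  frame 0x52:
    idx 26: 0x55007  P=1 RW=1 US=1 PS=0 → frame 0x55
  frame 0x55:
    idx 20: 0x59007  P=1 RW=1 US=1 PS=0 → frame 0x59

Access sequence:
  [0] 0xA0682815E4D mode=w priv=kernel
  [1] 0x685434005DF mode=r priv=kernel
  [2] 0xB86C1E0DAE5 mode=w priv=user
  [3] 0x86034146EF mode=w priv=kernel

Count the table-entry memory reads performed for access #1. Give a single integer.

Walk each access:
#0 VA=0xA0682815E4D (w,kernel):
  lvl0: tbl 0x39, slot 20 ⇒ 0x3A007 (P1/RW1/US1/PS0)
  lvl1: tbl 0x3A, slot 26 ⇒ 0x3D007 (P1/RW1/US1/PS0)
  lvl2: tbl 0x3D, slot 20 ⇒ 0x3F007 (P1/RW1/US1/PS0)
  lvl3: tbl 0x3F, slot 21 ⇒ 0x40007 (P1/RW1/US1/PS0)
  ⇒ phys 0x40E4D  [4 reads]
#1 VA=0x685434005DF (r,kernel):
  lvl0: tbl 0x39, slot 13 ⇒ 0x42007 (P1/RW1/US1/PS0)
  lvl1: tbl 0x42, slot 21 ⇒ 0x43007 (P1/RW1/US1/PS0)
  lvl2: tbl 0x43, slot 26 ⇒ 0x1F006 (P0/RW1/US1/PS0)
  ✗ PAGE_NOT_PRESENT  [3 reads]
#2 VA=0xB86C1E0DAE5 (w,user):
  lvl0: tbl 0x39, slot 23 ⇒ 0x46007 (P1/RW1/US1/PS0)
  lvl1: tbl 0x46, slot 27 ⇒ 0x47007 (P1/RW1/US1/PS0)
  lvl2: tbl 0x47, slot 15 ⇒ 0x4A007 (P1/RW1/US1/PS0)
  lvl3: tbl 0x4A, slot 13 ⇒ 0x4C007 (P1/RW1/US1/PS0)
  ⇒ phys 0x4CAE5  [4 reads]
#3 VA=0x86034146EF (w,kernel):
  lvl0: tbl 0x39, slot 1 ⇒ 0x4E007 (P1/RW1/US1/PS0)
  lvl1: tbl 0x4E, slot 24 ⇒ 0x52007 (P1/RW1/US1/PS0)
  lvl2: tbl 0x52, slot 26 ⇒ 0x55007 (P1/RW1/US1/PS0)
  lvl3: tbl 0x55, slot 20 ⇒ 0x59007 (P1/RW1/US1/PS0)
  ⇒ phys 0x596EF  [4 reads]

Entries read for #1: 3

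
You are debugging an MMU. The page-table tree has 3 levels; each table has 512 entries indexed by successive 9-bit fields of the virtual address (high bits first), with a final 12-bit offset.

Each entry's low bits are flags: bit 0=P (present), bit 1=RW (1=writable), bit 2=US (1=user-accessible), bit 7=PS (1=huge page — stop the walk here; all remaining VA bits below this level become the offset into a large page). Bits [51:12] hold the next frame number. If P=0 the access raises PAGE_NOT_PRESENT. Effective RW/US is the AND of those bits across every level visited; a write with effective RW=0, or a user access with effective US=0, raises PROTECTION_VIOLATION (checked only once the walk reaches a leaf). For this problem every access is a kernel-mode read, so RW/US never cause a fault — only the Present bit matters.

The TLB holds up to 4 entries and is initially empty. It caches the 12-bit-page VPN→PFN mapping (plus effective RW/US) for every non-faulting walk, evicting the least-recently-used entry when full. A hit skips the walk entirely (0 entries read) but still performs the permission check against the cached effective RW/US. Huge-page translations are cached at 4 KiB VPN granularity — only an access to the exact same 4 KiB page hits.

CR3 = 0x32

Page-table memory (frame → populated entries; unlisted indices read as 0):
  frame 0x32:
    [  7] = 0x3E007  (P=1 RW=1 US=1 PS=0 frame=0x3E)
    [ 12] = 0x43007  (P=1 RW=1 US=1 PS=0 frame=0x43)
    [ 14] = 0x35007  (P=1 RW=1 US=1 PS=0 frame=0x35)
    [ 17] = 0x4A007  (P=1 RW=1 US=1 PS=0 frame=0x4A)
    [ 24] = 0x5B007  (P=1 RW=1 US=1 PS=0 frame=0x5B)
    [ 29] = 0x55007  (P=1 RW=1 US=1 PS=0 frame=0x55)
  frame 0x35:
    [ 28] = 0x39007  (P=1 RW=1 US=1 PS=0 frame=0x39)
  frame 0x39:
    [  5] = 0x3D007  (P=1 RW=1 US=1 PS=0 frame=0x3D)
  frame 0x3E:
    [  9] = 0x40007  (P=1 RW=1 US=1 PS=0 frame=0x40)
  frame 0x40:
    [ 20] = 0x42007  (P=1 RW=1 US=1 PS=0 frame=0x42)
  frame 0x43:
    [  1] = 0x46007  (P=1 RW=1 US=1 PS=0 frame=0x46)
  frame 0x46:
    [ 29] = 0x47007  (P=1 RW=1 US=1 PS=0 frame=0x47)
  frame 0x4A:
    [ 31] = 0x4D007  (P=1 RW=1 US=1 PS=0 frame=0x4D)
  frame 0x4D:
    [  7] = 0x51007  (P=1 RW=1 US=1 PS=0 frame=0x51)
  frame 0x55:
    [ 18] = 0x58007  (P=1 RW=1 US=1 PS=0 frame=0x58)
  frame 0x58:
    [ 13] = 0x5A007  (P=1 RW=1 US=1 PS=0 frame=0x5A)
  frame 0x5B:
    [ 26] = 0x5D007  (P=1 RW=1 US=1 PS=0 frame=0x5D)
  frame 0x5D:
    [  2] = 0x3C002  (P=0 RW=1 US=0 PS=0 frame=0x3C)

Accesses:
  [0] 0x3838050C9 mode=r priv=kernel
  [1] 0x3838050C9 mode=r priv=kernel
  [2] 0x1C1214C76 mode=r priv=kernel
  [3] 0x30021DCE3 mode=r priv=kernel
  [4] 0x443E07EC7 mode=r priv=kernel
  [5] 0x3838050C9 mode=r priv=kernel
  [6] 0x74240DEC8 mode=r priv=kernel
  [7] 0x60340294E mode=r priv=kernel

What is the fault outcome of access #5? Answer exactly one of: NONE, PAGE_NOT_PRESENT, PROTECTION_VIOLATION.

Per-access translation:
#0 VA=0x3838050C9 (r,kernel):
  [0] read 0x32 idx=14: raw=0x35007 flags P=1 W=1 U=1 S=0
  [1] read 0x35 idx=28: raw=0x39007 flags P=1 W=1 U=1 S=0
  [2] read 0x39 idx=5: raw=0x3D007 flags P=1 W=1 U=1 S=0
  → PA=0x3D0C9  (3 entries read)
#1 VA=0x3838050C9 (r,kernel):
  TLB hit vpn=0x383805 → PA=0x3D0C9
#2 VA=0x1C1214C76 (r,kernel):
  [0] read 0x32 idx=7: raw=0x3E007 flags P=1 W=1 U=1 S=0
  [1] read 0x3E idx=9: raw=0x40007 flags P=1 W=1 U=1 S=0
  [2] read 0x40 idx=20: raw=0x42007 flags P=1 W=1 U=1 S=0
  → PA=0x42C76  (3 entries read)
#3 VA=0x30021DCE3 (r,kernel):
  [0] read 0x32 idx=12: raw=0x43007 flags P=1 W=1 U=1 S=0
  [1] read 0x43 idx=1: raw=0x46007 flags P=1 W=1 U=1 S=0
  [2] read 0x46 idx=29: raw=0x47007 flags P=1 W=1 U=1 S=0
  → PA=0x47CE3  (3 entries read)
#4 VA=0x443E07EC7 (r,kernel):
  [0] read 0x32 idx=17: raw=0x4A007 flags P=1 W=1 U=1 S=0
  [1] read 0x4A idx=31: raw=0x4D007 flags P=1 W=1 U=1 S=0
  [2] read 0x4D idx=7: raw=0x51007 flags P=1 W=1 U=1 S=0
  → PA=0x51EC7  (3 entries read)
#5 VA=0x3838050C9 (r,kernel):
  TLB hit vpn=0x383805 → PA=0x3D0C9
#6 VA=0x74240DEC8 (r,kernel):
  [0] read 0x32 idx=29: raw=0x55007 flags P=1 W=1 U=1 S=0
  [1] read 0x55 idx=18: raw=0x58007 flags P=1 W=1 U=1 S=0
  [2] read 0x58 idx=13: raw=0x5A007 flags P=1 W=1 U=1 S=0
  → PA=0x5AEC8  (3 entries read)
#7 VA=0x60340294E (r,kernel):
  [0] read 0x32 idx=24: raw=0x5B007 flags P=1 W=1 U=1 S=0
  [1] read 0x5B idx=26: raw=0x5D007 flags P=1 W=1 U=1 S=0
  [2] read 0x5D idx=2: raw=0x3C002 flags P=0 W=1 U=0 S=0
  → PAGE_NOT_PRESENT  (3 entries read)

Access #5 fault: NONE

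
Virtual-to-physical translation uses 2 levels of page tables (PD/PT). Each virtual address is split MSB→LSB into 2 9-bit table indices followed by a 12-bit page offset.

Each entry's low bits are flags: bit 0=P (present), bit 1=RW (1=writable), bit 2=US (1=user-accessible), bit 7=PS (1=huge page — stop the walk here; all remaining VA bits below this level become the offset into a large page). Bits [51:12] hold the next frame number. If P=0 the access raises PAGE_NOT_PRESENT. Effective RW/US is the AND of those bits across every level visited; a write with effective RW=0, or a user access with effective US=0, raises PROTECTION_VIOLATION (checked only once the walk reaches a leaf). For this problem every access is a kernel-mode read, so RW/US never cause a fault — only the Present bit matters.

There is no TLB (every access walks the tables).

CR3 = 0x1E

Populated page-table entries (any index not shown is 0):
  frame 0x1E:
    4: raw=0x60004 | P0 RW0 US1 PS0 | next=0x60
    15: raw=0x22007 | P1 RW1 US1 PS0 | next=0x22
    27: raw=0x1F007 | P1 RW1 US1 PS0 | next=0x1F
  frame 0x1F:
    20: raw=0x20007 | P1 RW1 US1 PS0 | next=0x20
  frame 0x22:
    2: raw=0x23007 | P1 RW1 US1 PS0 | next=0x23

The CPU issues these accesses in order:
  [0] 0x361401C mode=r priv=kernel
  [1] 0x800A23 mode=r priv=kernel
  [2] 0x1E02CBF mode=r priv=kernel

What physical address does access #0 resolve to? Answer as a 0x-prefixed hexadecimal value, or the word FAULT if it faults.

Per-access translation:
#0 VA=0x361401C (r,kernel):
  L0: frame=0x1E idx=27 entry=0x1F007 [P=1 RW=1 US=1 PS=0]
  L1: frame=0x1F idx=20 entry=0x20007 [P=1 RW=1 US=1 PS=0]
  ✓ 0x2001C  — 2 lookups
#1 VA=0x800A23 (r,kernel):
  L0: frame=0x1E idx=4 entry=0x60004 [P=0 RW=0 US=1 PS=0]
  → PAGE_NOT_PRESENT  (1 entries read)
#2 VA=0x1E02CBF (r,kernel):
  L0: frame=0x1E idx=15 entry=0x22007 [P=1 RW=1 US=1 PS=0]
  L1: frame=0x22 idx=2 entry=0x23007 [P=1 RW=1 US=1 PS=0]
  ✓ 0x23CBF  — 2 lookups

Access #0 PA: 0x2001C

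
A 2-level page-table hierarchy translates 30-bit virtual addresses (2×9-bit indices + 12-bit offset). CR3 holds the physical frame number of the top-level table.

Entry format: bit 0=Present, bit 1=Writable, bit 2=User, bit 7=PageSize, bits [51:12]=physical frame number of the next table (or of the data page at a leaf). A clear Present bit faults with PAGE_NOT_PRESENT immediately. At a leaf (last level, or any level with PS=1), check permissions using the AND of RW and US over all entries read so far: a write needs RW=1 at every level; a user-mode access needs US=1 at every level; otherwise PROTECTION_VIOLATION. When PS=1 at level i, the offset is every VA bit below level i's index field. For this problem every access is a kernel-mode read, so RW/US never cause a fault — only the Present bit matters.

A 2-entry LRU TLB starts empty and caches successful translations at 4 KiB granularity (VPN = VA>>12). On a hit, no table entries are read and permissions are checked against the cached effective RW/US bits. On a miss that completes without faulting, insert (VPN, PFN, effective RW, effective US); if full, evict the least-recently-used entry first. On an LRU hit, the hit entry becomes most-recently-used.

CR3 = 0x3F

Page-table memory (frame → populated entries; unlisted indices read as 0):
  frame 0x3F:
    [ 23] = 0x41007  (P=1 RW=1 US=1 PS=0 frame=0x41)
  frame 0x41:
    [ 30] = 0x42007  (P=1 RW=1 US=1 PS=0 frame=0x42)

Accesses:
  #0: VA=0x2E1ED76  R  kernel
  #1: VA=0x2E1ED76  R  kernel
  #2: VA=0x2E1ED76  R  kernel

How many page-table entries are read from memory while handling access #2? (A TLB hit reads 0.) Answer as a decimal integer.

Trace:
#0 VA=0x2E1ED76 (r,kernel):
  L0: frame=0x3F idx=23 entry=0x41007 [P=1 RW=1 US=1 PS=0]
  L1: frame=0x41 idx=30 entry=0x42007 [P=1 RW=1 US=1 PS=0]
  ✓ 0x42D76  — 2 lookups
#1 VA=0x2E1ED76 (r,kernel):
  TLB hit vpn=0x2E1E → PA=0x42D76
#2 VA=0x2E1ED76 (r,kernel):
  TLB hit vpn=0x2E1E → PA=0x42D76

Entries read for #2: 0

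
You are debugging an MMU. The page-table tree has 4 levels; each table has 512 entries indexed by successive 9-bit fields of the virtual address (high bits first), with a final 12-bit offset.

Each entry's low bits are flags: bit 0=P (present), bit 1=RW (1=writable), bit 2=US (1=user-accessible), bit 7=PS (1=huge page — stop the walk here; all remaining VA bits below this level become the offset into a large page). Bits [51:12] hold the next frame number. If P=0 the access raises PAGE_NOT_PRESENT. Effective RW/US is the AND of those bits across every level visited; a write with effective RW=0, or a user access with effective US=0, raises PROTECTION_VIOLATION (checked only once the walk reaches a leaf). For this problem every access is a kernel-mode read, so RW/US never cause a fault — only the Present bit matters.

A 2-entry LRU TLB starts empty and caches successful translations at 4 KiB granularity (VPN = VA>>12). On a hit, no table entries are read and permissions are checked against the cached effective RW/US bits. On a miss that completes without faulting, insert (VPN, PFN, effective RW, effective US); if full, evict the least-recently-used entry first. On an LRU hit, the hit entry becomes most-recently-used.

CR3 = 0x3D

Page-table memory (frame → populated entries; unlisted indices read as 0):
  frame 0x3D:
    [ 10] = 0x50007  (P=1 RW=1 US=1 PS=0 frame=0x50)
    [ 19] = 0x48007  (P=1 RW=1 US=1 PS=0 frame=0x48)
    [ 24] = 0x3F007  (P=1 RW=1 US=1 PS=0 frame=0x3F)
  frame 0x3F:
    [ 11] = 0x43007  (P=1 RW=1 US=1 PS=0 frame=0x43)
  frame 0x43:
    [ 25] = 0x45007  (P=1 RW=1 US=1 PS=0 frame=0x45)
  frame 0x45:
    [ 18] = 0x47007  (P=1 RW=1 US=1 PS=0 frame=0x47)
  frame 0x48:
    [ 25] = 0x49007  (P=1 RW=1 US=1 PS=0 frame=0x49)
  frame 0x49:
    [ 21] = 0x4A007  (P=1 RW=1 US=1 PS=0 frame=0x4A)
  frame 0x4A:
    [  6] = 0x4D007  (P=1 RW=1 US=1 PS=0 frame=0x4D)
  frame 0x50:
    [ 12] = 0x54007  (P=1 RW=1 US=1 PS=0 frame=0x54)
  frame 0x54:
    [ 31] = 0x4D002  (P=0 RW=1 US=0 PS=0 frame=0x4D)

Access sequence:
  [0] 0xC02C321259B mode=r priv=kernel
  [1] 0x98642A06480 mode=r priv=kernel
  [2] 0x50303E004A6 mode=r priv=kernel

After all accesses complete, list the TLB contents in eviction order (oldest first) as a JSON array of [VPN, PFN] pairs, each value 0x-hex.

Per-access translation:
#0 VA=0xC02C321259B (r,kernel):
  [0] read 0x3D idx=24: raw=0x3F007 flags P=1 W=1 U=1 S=0
  [1] read 0x3F idx=11: raw=0x43007 flags P=1 W=1 U=1 S=0
  [2] read 0x43 idx=25: raw=0x45007 flags P=1 W=1 U=1 S=0
  [3] read 0x45 idx=18: raw=0x47007 flags P=1 W=1 U=1 S=0
  ✓ 0x4759B  — 4 lookups
#1 VA=0x98642A06480 (r,kernel):
  [0] read 0x3D idx=19: raw=0x48007 flags P=1 W=1 U=1 S=0
  [1] read 0x48 idx=25: raw=0x49007 flags P=1 W=1 U=1 S=0
  [2] read 0x49 idx=21: raw=0x4A007 flags P=1 W=1 U=1 S=0
  [3] read 0x4A idx=6: raw=0x4D007 flags P=1 W=1 U=1 S=0
  ✓ 0x4D480  — 4 lookups
#2 VA=0x50303E004A6 (r,kernel):
  [0] read 0x3D idx=10: raw=0x50007 flags P=1 W=1 U=1 S=0
  [1] read 0x50 idx=12: raw=0x54007 flags P=1 W=1 U=1 S=0
  [2] read 0x54 idx=31: raw=0x4D002 flags P=0 W=1 U=0 S=0
  ✗ PAGE_NOT_PRESENT  [3 reads]

TLB: [["0xC02C3212", "0x47"], ["0x98642A06", "0x4D"]]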